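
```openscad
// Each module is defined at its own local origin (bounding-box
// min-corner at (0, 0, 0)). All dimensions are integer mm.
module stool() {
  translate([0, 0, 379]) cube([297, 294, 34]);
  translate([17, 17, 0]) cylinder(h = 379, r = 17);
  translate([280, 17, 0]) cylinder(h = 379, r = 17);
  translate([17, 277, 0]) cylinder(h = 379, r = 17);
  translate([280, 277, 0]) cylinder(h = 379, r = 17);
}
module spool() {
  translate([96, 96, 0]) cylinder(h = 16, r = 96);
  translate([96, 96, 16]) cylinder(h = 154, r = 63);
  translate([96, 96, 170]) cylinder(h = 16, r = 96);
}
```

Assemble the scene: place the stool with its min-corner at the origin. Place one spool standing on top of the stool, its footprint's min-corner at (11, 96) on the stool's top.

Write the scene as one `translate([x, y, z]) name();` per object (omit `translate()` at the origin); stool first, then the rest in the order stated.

stool();
translate([11, 96, 413]) spool();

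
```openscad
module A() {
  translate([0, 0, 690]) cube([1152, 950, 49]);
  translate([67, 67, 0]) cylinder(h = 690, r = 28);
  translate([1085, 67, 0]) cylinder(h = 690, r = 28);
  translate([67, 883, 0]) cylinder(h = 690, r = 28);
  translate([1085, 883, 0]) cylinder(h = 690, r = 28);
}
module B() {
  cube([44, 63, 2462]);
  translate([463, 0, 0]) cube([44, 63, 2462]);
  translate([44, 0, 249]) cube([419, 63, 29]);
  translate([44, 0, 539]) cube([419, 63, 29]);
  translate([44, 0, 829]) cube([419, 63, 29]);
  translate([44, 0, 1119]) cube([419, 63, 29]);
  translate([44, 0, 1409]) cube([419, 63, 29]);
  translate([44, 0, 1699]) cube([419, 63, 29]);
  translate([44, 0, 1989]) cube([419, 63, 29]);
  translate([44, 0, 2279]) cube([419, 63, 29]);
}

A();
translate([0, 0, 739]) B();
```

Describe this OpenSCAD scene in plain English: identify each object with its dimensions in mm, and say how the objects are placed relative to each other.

A is a table: top 1152 mm (x) × 950 mm (y), 49 mm thick, upper face at z = 739 mm, on four round legs of 56 mm diameter, each leg's bounding box inset 39 mm from the nearest pair of top edges, running from z = 0 to the bottom of the top.

B is a straight ladder. Two 44×63 mm vertical rails, 2462 mm tall, stand 507 mm apart (outside-to-outside) with their front faces coplanar on the −y side. 8 rungs, each 63 mm deep and 29 mm tall, span between the inner faces of the rails, front faces flush with the rails. The lowest rung's underside is at z = 249 mm and rungs are spaced 290 mm apart (underside to underside).

The ladder is on top of the table.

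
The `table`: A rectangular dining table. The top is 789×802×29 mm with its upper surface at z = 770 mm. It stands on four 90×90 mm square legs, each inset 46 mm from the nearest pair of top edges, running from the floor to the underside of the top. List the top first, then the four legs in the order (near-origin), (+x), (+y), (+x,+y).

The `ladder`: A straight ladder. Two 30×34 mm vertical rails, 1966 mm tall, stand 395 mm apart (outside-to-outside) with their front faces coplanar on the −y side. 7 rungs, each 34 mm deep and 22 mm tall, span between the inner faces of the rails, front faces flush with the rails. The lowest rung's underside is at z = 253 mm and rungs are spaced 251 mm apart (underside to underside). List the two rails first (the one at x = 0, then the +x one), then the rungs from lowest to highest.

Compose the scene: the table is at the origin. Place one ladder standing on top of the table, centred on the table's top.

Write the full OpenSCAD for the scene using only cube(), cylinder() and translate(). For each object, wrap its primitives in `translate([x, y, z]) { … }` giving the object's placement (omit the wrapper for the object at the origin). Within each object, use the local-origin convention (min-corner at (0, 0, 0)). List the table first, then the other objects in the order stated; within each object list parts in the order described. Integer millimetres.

translate([0, 0, 741]) cube([789, 802, 29]);
translate([46, 46, 0]) cube([90, 90, 741]);
translate([653, 46, 0]) cube([90, 90, 741]);
translate([46, 666, 0]) cube([90, 90, 741]);
translate([653, 666, 0]) cube([90, 90, 741]);
translate([197, 384, 770]) {
  cube([30, 34, 1966]);
  translate([365, 0, 0]) cube([30, 34, 1966]);
  translate([30, 0, 253]) cube([335, 34, 22]);
  translate([30, 0, 504]) cube([335, 34, 22]);
  translate([30, 0, 755]) cube([335, 34, 22]);
  translate([30, 0, 1006]) cube([335, 34, 22]);
  translate([30, 0, 1257]) cube([335, 34, 22]);
  translate([30, 0, 1508]) cube([335, 34, 22]);
  translate([30, 0, 1759]) cube([335, 34, 22]);
}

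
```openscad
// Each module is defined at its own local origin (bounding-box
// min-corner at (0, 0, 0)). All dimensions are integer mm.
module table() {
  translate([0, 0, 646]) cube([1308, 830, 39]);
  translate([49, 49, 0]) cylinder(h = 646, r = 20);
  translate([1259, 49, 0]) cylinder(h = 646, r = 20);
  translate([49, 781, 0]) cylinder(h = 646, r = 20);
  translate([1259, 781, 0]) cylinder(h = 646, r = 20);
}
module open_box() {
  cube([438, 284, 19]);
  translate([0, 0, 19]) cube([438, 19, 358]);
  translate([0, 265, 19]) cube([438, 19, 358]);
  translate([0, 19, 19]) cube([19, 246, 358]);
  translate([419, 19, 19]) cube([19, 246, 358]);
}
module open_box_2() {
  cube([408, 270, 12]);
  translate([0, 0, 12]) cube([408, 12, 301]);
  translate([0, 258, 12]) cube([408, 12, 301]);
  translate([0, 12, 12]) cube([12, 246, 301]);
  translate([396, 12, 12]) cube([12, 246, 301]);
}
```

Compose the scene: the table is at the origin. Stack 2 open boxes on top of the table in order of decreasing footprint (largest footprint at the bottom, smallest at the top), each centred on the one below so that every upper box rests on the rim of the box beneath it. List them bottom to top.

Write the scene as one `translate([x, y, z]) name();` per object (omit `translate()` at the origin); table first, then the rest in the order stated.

table();
translate([435, 273, 685]) open_box();
translate([450, 280, 1062]) open_box_2();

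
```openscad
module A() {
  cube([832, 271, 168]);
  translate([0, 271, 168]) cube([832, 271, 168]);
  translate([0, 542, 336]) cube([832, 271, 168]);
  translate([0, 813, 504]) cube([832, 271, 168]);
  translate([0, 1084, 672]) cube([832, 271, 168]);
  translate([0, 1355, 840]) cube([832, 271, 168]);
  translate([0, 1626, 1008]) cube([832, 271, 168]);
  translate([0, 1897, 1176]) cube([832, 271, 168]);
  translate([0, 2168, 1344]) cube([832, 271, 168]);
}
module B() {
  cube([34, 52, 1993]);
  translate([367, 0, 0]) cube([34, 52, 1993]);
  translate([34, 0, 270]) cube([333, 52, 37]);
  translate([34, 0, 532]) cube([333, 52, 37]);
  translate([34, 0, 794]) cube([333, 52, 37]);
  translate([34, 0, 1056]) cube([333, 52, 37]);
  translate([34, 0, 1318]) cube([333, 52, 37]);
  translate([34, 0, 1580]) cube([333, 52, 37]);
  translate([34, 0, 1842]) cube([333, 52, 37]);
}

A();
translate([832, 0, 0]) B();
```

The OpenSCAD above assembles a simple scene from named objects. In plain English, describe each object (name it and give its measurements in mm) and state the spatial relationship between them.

A is a run of 9 identical solid stair steps. Each tread is 832×271 mm and each step block is 168 mm high. Step 1 rests on the floor; step k is offset from step 1 by (k−1)×271 mm in y and (k−1)×168 mm in z.

B is a straight ladder. Two 34×52 mm vertical rails, 1993 mm tall, stand 401 mm apart (outside-to-outside) with their front faces coplanar on the −y side. 7 rungs, each 52 mm deep and 37 mm tall, span between the inner faces of the rails, front faces flush with the rails. The lowest rung's underside is at z = 270 mm and rungs are spaced 262 mm apart (underside to underside).

The ladder is against the staircase's +x side, with their −y faces flush.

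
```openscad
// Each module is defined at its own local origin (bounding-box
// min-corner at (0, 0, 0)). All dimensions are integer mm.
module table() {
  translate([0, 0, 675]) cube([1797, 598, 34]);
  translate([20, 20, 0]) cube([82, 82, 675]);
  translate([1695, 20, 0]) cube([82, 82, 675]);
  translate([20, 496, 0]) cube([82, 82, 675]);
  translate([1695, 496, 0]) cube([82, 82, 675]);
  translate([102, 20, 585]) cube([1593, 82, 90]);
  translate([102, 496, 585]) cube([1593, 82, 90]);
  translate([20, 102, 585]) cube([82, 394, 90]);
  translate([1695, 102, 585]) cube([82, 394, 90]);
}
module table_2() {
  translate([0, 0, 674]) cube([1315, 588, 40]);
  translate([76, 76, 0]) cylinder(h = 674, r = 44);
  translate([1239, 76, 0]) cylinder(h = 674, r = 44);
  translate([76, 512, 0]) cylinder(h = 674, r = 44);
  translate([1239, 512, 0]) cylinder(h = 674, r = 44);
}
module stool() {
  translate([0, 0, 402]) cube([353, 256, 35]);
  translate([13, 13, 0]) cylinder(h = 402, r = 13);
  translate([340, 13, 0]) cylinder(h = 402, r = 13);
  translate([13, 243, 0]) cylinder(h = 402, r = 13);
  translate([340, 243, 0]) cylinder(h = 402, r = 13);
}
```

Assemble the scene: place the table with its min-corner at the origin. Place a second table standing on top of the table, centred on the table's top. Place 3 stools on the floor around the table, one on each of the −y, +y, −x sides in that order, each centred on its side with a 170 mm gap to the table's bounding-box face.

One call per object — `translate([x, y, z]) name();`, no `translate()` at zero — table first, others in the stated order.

table();
translate([241, 5, 709]) table_2();
translate([722, -426, 0]) stool();
translate([722, 768, 0]) stool();
translate([-523, 171, 0]) stool();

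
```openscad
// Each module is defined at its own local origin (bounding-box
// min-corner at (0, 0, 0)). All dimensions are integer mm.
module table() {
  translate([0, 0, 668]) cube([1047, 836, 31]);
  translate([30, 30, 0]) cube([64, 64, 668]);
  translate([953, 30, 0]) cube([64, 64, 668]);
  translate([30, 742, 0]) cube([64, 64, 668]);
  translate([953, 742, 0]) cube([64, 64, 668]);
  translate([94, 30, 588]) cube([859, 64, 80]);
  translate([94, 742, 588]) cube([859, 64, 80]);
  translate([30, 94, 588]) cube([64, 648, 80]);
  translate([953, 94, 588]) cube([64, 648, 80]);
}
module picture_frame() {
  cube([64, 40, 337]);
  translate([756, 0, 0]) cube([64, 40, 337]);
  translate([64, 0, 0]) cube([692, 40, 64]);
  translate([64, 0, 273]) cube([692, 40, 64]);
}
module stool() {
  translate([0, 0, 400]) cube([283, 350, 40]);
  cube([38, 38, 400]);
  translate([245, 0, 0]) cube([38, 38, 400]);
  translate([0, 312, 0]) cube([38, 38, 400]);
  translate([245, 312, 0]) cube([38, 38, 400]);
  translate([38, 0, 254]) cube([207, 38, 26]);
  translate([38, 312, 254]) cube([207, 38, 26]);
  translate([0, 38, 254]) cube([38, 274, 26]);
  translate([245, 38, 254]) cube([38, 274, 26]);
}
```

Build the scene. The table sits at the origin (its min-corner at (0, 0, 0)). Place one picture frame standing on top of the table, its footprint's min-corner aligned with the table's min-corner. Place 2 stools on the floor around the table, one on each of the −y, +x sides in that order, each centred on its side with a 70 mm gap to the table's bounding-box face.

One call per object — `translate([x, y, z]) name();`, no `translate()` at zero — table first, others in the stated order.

table();
translate([0, 0, 699]) picture_frame();
translate([382, -420, 0]) stool();
translate([1117, 243, 0]) stool();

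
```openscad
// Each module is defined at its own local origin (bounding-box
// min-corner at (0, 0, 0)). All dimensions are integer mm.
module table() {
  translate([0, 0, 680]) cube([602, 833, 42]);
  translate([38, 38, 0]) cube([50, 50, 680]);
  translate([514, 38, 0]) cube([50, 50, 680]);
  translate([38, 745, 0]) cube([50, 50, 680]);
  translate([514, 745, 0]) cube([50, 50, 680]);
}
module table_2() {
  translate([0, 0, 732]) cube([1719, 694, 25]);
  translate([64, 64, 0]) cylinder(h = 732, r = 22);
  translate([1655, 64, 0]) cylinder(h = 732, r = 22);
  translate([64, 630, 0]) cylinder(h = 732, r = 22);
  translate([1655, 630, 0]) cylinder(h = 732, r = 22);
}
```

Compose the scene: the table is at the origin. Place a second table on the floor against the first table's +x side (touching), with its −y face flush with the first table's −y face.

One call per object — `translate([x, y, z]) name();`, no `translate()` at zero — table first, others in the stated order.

table();
translate([602, 0, 0]) table_2();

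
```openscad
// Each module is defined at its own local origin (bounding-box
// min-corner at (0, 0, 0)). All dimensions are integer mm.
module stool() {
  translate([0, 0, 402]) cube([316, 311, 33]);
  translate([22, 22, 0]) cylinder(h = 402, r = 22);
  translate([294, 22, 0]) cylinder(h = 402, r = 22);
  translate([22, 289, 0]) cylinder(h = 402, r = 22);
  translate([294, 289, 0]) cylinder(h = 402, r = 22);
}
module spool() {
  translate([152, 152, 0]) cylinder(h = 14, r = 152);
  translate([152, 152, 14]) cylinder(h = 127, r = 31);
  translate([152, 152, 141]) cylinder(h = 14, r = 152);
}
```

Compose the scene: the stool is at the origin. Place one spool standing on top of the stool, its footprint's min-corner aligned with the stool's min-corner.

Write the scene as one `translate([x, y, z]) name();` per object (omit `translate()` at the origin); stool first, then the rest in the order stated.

stool();
translate([0, 0, 435]) spool();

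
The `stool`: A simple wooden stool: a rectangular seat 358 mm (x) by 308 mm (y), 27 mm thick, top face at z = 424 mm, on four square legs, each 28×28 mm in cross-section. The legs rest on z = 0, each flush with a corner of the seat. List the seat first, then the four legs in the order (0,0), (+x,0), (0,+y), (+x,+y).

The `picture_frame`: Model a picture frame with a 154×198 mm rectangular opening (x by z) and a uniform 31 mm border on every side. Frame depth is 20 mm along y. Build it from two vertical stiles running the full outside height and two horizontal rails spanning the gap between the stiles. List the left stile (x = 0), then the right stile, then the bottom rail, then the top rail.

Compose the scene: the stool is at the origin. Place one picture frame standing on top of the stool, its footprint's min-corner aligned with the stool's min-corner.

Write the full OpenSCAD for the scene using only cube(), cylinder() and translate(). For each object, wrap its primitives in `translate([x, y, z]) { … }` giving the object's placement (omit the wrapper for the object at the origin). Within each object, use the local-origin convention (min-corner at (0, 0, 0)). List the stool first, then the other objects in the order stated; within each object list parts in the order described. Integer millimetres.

translate([0, 0, 397]) cube([358, 308, 27]);
cube([28, 28, 397]);
translate([330, 0, 0]) cube([28, 28, 397]);
translate([0, 280, 0]) cube([28, 28, 397]);
translate([330, 280, 0]) cube([28, 28, 397]);
translate([0, 0, 424]) {
  cube([31, 20, 260]);
  translate([185, 0, 0]) cube([31, 20, 260]);
  translate([31, 0, 0]) cube([154, 20, 31]);
  translate([31, 0, 229]) cube([154, 20, 31]);
}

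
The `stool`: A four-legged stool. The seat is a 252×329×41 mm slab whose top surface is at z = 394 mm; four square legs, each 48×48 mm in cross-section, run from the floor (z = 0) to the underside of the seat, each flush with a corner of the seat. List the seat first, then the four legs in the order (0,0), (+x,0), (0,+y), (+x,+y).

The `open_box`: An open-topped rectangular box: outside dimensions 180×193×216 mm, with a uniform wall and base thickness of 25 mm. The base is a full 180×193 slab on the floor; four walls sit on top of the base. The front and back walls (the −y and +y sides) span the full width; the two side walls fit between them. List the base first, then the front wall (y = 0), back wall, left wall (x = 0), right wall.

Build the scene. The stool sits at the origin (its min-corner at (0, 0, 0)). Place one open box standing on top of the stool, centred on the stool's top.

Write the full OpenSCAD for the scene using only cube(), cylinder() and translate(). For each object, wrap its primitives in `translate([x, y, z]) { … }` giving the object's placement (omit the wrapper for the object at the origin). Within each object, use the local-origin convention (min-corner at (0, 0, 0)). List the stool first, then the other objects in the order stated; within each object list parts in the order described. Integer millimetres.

translate([0, 0, 353]) cube([252, 329, 41]);
cube([48, 48, 353]);
translate([204, 0, 0]) cube([48, 48, 353]);
translate([0, 281, 0]) cube([48, 48, 353]);
translate([204, 281, 0]) cube([48, 48, 353]);
translate([36, 68, 394]) {
  cube([180, 193, 25]);
  translate([0, 0, 25]) cube([180, 25, 191]);
  translate([0, 168, 25]) cube([180, 25, 191]);
  translate([0, 25, 25]) cube([25, 143, 191]);
  translate([155, 25, 25]) cube([25, 143, 191]);
}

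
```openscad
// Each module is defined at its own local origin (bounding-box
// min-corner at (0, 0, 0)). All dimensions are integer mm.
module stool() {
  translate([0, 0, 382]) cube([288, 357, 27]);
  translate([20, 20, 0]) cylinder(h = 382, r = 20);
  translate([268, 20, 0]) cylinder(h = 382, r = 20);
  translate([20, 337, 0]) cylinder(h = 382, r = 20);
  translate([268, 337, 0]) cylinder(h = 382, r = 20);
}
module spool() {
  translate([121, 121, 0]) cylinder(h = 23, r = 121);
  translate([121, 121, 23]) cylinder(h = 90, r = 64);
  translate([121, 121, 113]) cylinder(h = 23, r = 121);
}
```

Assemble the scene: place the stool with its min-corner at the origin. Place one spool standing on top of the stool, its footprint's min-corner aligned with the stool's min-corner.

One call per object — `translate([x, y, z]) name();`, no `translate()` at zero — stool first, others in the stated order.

stool();
translate([0, 0, 409]) spool();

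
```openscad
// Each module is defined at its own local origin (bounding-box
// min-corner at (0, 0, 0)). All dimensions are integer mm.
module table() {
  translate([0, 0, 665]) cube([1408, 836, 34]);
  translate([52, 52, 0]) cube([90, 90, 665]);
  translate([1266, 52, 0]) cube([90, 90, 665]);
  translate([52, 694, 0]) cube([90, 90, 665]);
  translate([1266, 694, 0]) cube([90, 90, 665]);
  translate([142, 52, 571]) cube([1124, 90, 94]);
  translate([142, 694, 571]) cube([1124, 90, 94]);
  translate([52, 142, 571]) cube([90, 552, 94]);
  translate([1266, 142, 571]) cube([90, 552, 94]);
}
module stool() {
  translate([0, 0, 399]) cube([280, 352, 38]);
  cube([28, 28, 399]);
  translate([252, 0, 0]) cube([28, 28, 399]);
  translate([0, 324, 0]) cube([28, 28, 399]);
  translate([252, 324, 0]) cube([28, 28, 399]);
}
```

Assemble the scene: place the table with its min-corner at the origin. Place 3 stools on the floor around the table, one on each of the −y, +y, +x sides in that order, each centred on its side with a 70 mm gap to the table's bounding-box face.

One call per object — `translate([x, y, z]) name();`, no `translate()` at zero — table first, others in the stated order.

table();
translate([564, -422, 0]) stool();
translate([564, 906, 0]) stool();
translate([1478, 242, 0]) stool();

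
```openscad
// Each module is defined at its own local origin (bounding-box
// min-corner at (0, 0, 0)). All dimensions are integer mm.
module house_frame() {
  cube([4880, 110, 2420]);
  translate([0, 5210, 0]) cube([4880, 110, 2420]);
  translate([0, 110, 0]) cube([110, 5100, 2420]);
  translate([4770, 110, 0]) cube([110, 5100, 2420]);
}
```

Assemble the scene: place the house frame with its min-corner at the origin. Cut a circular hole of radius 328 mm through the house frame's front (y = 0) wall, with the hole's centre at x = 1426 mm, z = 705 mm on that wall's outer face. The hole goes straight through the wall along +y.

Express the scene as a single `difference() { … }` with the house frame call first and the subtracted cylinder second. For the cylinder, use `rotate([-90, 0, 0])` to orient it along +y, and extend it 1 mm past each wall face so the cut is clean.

difference() {
  house_frame();
  translate([1426, -1, 705]) rotate([-90, 0, 0]) cylinder(h = 112, r = 328);
}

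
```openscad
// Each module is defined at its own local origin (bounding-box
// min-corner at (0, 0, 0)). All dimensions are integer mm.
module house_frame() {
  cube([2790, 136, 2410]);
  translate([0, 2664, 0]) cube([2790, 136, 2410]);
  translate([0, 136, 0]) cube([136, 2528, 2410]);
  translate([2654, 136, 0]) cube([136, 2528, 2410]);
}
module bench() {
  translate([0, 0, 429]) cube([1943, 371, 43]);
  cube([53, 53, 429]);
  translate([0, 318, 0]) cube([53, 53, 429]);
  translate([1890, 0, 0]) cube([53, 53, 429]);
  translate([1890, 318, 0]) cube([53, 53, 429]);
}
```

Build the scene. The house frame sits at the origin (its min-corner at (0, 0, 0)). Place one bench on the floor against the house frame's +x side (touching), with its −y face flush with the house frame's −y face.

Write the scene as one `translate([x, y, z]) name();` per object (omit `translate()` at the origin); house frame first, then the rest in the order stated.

house_frame();
translate([2790, 0, 0]) bench();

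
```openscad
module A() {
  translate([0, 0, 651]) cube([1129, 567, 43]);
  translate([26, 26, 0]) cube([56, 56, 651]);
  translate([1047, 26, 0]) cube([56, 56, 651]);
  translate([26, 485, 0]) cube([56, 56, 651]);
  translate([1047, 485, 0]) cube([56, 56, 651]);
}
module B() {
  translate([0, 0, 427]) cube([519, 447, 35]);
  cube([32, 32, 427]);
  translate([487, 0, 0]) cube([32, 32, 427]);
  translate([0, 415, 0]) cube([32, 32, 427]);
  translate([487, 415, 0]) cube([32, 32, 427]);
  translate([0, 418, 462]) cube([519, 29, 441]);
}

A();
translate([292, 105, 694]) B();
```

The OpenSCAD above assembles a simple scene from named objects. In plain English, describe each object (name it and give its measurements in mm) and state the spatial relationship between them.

A is a table with a 1129×567 mm rectangular top, 43 mm thick, top surface at z = 694 mm, supported by four 56×56 mm square legs, each inset 26 mm from the nearest pair of top edges, running from the floor.

B is a chair: 519×447 mm seat, 35 mm thick, top at z = 462 mm, on four 32 mm square corner legs flush with the seat edges. A 29 mm thick backrest slab spans the full seat width, extending 441 mm above the seat top, its back face flush with the seat's +y edge.

The chair is on top of the table.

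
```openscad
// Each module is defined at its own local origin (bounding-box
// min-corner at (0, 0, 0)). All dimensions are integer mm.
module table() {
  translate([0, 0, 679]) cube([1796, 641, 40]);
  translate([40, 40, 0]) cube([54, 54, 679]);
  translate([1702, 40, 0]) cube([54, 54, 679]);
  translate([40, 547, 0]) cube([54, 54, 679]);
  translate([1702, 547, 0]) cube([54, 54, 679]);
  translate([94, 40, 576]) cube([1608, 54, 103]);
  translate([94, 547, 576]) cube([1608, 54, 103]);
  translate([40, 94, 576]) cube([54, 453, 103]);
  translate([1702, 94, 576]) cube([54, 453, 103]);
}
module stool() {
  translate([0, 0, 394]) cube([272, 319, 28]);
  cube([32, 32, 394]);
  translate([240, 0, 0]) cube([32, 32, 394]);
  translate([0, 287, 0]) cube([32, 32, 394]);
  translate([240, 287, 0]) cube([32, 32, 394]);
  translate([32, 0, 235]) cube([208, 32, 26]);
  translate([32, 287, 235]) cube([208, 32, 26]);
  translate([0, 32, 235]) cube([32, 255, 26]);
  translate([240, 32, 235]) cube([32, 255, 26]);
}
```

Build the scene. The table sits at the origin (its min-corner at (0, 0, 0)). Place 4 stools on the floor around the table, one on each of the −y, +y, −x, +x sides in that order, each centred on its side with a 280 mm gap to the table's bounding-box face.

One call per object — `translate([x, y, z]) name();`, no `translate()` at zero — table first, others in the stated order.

table();
translate([762, -599, 0]) stool();
translate([762, 921, 0]) stool();
translate([-552, 161, 0]) stool();
translate([2076, 161, 0]) stool();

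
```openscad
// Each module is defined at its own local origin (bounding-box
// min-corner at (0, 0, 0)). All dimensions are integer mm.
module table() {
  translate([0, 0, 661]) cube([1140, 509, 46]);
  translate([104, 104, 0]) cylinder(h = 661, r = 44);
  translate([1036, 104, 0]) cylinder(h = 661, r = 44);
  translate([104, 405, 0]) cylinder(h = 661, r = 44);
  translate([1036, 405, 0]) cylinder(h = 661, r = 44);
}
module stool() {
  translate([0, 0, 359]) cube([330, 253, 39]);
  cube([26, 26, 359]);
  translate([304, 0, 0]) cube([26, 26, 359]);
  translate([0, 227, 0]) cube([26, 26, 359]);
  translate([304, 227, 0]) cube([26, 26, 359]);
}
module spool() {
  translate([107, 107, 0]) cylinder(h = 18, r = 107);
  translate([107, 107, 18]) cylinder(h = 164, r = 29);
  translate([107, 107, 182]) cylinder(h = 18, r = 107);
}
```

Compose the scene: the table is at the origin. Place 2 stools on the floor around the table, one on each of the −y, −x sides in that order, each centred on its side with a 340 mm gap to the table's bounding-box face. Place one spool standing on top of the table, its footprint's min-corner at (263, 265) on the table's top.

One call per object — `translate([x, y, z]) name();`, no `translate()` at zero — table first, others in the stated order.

table();
translate([405, -593, 0]) stool();
translate([-670, 128, 0]) stool();
translate([263, 265, 707]) spool();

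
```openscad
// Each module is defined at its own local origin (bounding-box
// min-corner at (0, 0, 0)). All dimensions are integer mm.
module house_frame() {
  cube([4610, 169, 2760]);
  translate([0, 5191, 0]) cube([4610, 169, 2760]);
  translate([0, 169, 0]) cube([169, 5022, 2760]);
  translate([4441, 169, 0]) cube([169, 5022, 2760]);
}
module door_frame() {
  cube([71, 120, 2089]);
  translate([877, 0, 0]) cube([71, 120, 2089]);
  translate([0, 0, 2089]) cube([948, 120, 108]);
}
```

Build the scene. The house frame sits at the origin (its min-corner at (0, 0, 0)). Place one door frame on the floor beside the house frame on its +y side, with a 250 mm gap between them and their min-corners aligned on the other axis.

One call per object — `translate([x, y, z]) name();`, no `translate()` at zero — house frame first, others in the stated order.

house_frame();
translate([0, 5610, 0]) door_frame();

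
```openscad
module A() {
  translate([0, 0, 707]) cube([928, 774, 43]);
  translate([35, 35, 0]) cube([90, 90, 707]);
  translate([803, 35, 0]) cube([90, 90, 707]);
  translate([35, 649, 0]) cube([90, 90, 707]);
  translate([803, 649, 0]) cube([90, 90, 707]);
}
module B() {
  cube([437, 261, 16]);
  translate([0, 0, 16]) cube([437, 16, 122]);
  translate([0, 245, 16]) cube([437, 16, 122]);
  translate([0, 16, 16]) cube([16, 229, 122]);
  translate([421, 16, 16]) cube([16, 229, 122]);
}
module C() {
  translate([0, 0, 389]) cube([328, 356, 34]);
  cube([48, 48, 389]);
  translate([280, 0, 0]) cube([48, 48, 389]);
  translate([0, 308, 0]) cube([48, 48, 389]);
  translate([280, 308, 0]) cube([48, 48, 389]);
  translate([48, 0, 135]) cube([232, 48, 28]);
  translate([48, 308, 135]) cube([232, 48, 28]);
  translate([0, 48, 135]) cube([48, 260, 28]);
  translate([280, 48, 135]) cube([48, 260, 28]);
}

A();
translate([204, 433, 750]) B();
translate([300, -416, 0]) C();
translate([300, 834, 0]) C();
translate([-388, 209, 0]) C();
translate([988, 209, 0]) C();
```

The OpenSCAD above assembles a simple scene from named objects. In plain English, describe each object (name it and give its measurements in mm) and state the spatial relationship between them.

A is a rectangular dining table. The top is 928×774×43 mm with its upper surface at z = 750 mm. It stands on four 90×90 mm square legs, each inset 35 mm from the nearest pair of top edges, running from the floor to the underside of the top.

B is an open storage box with external size 437×261×138 mm and wall thickness 16 mm (the base is also 16 mm thick). The base covers the whole footprint; the four walls stand on the base, with the y-facing walls full-width and the x-facing walls fitting between their inner faces.

C is a four-legged stool. The seat is a 328×356×34 mm slab whose top surface is at z = 423 mm; four square legs, each 48×48 mm in cross-section, run from the floor (z = 0) to the underside of the seat, each flush with a corner of the seat. Four stretchers, 48 mm wide and 28 mm tall, connect adjacent legs with their undersides at z = 135 mm, each running between the inner faces of the legs it joins and aligned with the legs' outer faces on the other axis.

The open box is on top of the table. Four stools sit around the table at the −y, +y, −x, +x sides.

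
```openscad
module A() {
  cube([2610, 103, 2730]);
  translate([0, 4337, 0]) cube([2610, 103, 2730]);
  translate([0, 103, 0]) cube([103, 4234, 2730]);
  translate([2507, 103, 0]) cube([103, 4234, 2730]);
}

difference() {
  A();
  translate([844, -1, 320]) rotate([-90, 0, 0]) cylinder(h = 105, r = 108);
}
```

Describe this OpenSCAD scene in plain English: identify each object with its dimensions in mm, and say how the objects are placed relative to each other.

A is a box-shaped house frame (walls only): outside footprint 2610×4440 mm, wall height 2730 mm, wall thickness 103 mm. The two y-facing walls run the full x-width; the two x-facing walls fit between the inner faces of the y-facing walls.

The house frame has a circular hole of radius 108 mm through its front wall, centred at (x = 844, z = 320).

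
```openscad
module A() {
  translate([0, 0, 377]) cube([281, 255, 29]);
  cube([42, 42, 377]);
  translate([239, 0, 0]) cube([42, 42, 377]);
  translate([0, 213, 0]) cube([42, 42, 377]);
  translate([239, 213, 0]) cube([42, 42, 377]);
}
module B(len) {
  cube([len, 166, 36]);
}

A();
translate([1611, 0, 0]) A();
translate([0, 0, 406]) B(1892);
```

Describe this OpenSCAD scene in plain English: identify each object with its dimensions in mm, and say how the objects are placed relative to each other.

A is a four-legged stool. The seat is a 281×255×29 mm slab whose top surface is at z = 406 mm; four square legs, each 42×42 mm in cross-section, run from the floor (z = 0) to the underside of the seat, each flush with a corner of the seat.

B is a rectangular beam 1892 mm long (x), 166 mm deep (y), 36 mm thick (z).

The beam spans the tops of two stools placed 1330 mm apart, resting at z = 406 mm.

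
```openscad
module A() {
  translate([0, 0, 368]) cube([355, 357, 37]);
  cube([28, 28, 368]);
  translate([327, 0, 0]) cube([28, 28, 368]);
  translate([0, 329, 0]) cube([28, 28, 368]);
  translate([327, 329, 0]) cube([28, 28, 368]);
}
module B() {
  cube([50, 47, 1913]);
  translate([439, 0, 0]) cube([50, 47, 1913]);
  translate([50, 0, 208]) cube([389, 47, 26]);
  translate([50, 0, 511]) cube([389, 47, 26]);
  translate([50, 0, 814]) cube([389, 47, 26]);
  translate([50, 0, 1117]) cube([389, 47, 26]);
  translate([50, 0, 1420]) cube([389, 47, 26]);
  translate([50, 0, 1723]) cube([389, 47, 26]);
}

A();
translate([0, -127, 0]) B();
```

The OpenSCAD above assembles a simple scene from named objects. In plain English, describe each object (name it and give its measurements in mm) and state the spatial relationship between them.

A is a simple wooden stool: a rectangular seat 355 mm (x) by 357 mm (y), 37 mm thick, top face at z = 405 mm, on four square legs, each 28×28 mm in cross-section. The legs rest on z = 0, each flush with a corner of the seat.

B is a straight ladder. Two 50×47 mm vertical rails, 1913 mm tall, stand 489 mm apart (outside-to-outside) with their front faces coplanar on the −y side. 6 rungs, each 47 mm deep and 26 mm tall, span between the inner faces of the rails, front faces flush with the rails. The lowest rung's underside is at z = 208 mm and rungs are spaced 303 mm apart (underside to underside).

The ladder is on the floor beside the stool on its −y side.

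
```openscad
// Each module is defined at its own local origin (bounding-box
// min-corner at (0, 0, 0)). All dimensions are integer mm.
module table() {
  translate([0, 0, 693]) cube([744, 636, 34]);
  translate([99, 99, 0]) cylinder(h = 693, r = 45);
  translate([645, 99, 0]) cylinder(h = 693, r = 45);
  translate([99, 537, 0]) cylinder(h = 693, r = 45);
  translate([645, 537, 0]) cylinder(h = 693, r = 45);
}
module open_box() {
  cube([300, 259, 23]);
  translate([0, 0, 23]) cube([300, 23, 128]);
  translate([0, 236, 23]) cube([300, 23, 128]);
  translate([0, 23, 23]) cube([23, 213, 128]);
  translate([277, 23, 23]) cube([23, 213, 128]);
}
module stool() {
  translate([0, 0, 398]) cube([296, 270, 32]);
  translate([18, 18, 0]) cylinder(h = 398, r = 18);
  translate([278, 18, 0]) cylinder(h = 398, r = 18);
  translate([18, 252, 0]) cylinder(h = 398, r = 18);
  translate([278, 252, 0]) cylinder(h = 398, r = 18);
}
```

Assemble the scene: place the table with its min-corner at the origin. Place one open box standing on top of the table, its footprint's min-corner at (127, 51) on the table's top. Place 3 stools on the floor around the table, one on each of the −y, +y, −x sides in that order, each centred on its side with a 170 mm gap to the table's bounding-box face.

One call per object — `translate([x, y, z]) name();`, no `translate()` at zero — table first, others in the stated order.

table();
translate([127, 51, 727]) open_box();
translate([224, -440, 0]) stool();
translate([224, 806, 0]) stool();
translate([-466, 183, 0]) stool();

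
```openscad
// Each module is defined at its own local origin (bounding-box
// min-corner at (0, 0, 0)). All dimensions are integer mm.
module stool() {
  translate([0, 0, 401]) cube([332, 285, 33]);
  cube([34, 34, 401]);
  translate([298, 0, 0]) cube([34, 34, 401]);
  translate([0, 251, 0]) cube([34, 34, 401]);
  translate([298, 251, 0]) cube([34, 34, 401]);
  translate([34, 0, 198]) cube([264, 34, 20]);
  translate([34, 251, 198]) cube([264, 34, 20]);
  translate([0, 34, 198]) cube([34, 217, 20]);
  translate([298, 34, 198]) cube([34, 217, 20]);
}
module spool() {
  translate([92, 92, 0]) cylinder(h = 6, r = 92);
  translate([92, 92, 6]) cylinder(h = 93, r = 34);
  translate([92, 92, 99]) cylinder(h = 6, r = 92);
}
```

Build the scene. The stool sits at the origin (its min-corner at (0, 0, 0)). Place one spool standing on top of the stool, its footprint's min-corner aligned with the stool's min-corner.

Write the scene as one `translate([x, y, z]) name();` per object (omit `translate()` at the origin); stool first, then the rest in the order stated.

stool();
translate([0, 0, 434]) spool();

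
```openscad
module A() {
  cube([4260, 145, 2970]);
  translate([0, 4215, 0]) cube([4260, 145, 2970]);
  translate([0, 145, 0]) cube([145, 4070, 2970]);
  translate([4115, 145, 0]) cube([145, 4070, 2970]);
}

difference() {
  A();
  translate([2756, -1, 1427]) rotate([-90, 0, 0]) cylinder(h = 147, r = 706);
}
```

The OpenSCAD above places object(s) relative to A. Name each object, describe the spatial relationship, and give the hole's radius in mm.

A is a house frame. The house frame has a circular hole through its front wall. The hole's radius is 706 mm.

The subtracted cylinder has r = 706 mm.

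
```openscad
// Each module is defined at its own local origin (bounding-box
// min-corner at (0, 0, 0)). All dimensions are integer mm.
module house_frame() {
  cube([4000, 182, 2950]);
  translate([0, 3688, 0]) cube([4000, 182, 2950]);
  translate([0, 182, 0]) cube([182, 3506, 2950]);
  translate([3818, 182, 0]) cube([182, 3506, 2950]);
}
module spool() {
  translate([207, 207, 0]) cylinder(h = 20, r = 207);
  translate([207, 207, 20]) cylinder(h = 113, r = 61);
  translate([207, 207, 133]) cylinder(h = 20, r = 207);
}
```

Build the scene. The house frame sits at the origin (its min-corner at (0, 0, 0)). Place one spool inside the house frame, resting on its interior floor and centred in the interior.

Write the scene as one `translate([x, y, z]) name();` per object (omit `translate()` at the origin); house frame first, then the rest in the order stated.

house_frame();
translate([1793, 1728, 0]) spool();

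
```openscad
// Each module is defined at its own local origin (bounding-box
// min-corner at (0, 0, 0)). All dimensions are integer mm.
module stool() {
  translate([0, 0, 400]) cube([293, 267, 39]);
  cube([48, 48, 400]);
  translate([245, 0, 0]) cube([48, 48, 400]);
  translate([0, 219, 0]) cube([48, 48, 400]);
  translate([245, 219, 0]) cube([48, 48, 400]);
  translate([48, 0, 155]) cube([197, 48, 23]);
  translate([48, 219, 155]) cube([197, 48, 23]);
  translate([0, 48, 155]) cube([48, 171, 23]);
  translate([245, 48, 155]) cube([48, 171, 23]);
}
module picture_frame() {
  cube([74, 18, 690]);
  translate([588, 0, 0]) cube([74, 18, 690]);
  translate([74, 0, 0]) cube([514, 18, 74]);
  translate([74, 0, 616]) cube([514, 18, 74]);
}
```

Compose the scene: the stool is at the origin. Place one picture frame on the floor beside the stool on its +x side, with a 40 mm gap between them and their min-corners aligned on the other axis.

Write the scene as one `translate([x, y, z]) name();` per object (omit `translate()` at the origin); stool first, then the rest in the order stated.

stool();
translate([333, 0, 0]) picture_frame();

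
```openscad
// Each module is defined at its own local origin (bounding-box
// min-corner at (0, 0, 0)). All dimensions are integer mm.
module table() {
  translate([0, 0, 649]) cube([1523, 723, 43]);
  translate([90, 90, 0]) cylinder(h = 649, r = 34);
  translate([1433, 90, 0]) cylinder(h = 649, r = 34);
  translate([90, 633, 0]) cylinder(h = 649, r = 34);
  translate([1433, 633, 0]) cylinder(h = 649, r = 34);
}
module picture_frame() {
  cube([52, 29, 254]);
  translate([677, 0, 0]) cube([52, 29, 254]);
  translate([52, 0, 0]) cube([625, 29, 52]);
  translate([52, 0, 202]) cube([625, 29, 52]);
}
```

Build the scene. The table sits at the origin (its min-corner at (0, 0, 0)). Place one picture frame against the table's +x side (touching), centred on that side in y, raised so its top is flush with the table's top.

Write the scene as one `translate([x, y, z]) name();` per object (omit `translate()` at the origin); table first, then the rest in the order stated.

table();
translate([1523, 347, 438]) picture_frame();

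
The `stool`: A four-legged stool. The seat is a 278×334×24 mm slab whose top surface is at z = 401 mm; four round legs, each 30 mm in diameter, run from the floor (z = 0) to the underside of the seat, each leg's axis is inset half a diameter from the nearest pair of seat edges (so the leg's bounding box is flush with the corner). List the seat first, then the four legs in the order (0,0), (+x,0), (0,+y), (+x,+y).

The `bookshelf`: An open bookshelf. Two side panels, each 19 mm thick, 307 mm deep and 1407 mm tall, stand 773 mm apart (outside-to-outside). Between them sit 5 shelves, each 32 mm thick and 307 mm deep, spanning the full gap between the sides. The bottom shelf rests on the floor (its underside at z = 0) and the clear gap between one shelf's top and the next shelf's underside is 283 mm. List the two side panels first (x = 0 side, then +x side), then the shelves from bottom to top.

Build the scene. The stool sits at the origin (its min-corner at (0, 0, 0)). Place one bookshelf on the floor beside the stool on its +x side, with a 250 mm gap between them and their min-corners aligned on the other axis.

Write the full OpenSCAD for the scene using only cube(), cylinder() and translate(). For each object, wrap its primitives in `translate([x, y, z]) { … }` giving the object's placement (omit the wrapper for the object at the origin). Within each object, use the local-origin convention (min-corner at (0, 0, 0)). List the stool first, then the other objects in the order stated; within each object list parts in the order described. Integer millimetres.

translate([0, 0, 377]) cube([278, 334, 24]);
translate([15, 15, 0]) cylinder(h = 377, r = 15);
translate([263, 15, 0]) cylinder(h = 377, r = 15);
translate([15, 319, 0]) cylinder(h = 377, r = 15);
translate([263, 319, 0]) cylinder(h = 377, r = 15);
translate([528, 0, 0]) {
  cube([19, 307, 1407]);
  translate([754, 0, 0]) cube([19, 307, 1407]);
  translate([19, 0, 0]) cube([735, 307, 32]);
  translate([19, 0, 315]) cube([735, 307, 32]);
  translate([19, 0, 630]) cube([735, 307, 32]);
  translate([19, 0, 945]) cube([735, 307, 32]);
  translate([19, 0, 1260]) cube([735, 307, 32]);
}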